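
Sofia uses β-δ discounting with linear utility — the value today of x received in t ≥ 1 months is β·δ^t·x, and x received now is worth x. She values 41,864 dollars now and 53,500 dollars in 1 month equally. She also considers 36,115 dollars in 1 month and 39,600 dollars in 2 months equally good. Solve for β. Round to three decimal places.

β ≈ 0.858

The second indifference involves only future payoffs, so β cancels: β·δ^1·36115 = β·δ^2·39600, giving δ = 36115/39600 = 0.91199.
Now use the now-vs-future pair: 41864 = β·δ·53500 gives β = 41864/(0.91199·53500) ≈ 0.858.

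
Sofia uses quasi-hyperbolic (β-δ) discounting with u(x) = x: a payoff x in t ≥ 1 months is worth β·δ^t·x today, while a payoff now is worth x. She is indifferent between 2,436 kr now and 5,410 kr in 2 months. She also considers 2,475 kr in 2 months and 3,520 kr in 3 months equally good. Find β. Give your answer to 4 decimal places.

From the later pair, β·δ^2·2475 = β·δ^3·3520; dividing through, δ = 2475/3520 = 0.70312.
Now use the now-vs-future pair: 2436 = β·δ^2·5410 gives β = 2436/(0.49438·5410) ≈ 0.9108.

β ≈ 0.9108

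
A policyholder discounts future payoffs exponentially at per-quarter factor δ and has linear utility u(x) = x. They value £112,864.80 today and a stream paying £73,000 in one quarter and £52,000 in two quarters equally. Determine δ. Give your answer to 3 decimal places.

Present value of the stream is 73000·δ + 52000·δ². Indifference gives 73000δ + 52000δ² = 112864.80.
So 52000δ² + 73000δ − 112864.80 = 0.
The positive root is δ = [−73000 + √(73000² + 4·52000·112864.80)] / (2·52000) = (−73000 + 169720.000)/104000 ≈ 0.930.

δ ≈ 0.930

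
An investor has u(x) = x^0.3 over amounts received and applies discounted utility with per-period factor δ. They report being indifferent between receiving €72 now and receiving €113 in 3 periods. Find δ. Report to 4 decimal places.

δ ≈ 0.9559

The payoff in 3 periods is discounted by δ^3, so u(72) = δ^3·u(113) and δ^3 = u(72)/u(113).
With u(x) = x^0.3: δ^3 = 72^0.3/113^0.3 = (72/113)^0.3 = 0.87353.
So δ = 0.87353^(1/3) ≈ 0.9559.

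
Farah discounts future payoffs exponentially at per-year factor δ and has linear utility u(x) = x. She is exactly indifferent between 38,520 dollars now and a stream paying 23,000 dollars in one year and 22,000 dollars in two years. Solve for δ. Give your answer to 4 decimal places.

δ ≈ 0.9000

Present value of the stream is 23000·δ + 22000·δ². Indifference gives 23000δ + 22000δ² = 38520.
Rearranged: 22000δ² + 23000δ − 38520 = 0.
By the quadratic formula (taking the positive root), δ = (−23000 + √3918760000.00) / 44000 ≈ 0.9000.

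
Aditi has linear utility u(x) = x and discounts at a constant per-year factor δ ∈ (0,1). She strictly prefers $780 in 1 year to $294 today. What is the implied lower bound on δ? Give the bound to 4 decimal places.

δ > 0.3769

Under u(x) = x this choice says 294 < δ·780.
Dividing through by 780 gives δ > 0.37692.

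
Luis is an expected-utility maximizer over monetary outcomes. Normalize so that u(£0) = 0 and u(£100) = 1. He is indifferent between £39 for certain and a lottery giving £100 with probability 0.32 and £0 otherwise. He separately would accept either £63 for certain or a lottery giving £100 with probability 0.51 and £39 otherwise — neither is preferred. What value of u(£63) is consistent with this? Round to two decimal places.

0.67

The first gamble pins u(£39): it must equal 0.32·1 + 0.68·0 = 0.32.
Chaining: u(£63) = 0.51·1.00 + 0.49·0.32 = 0.6668.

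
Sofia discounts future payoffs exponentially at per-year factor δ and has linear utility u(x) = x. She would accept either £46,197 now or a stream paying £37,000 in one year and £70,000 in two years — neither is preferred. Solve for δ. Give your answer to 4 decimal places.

The stream is worth 37000δ + 70000δ² today, so 37000δ + 70000δ² = 46197.
So 70000δ² + 37000δ − 46197 = 0.
By the quadratic formula (taking the positive root), δ = (−37000 + √14304160000.00) / 140000 ≈ 0.5900.

δ ≈ 0.5900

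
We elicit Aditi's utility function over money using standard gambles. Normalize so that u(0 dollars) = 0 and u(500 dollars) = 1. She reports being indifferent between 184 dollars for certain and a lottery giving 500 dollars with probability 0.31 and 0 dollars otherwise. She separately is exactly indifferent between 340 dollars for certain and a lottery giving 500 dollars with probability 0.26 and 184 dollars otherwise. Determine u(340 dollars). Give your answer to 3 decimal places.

First, u(184 dollars) = 0.31·u(500 dollars) + 0.69·u(0 dollars) = 0.31.
Then u(340 dollars) = 0.26·u(500 dollars) + 0.74·u(184 dollars) = 0.26·1.00 + 0.74·0.31 = 0.4894.

0.489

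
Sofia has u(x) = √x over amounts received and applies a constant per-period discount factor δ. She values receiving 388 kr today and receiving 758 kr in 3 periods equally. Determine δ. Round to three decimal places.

δ ≈ 0.894

Equating discounted utilities: u(388) = δ^3·u(758) ⇒ δ^3 = u(388)/u(758).
Since u(x) = √x, δ^3 = √(388/758) = 0.71545.
Hence δ = (0.71545)^(1/3) = 0.89439.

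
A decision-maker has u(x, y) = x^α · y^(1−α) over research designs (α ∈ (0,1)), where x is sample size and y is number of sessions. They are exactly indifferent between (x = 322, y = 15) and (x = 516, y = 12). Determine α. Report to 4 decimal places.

α ≈ 0.3212

Set the two utilities equal: 322^α·15^(1−α) = 516^α·12^(1−α).
(322/516)^α = (12/15)^(1−α); take logs: α·ln(322/516) = (1−α)·ln(12/15), i.e. α·-0.4715552 = (1−α)·-0.2231436.
With A = -0.4715552 and B = -0.2231436: α·A = (1−α)·B, so α = B/(A+B) = -0.2231436/-0.6946988 ≈ 0.3212.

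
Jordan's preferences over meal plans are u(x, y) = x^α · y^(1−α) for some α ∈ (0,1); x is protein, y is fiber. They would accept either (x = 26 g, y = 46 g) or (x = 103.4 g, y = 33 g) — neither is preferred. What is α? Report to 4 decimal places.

The Cobb–Douglas utilities coincide, so 26^α·46^(1−α) = 103.4^α·33^(1−α).
(26/103.4)^α = (33/46)^(1−α); take logs: α·ln(26/103.4) = (1−α)·ln(33/46), i.e. α·-1.3805084 = (1−α)·-0.3321338.
So α/(1−α) = (-0.3321338)/(-1.3805084) = 0.2405880, and α = 0.2405880/1.2405880 ≈ 0.1939.

α ≈ 0.1939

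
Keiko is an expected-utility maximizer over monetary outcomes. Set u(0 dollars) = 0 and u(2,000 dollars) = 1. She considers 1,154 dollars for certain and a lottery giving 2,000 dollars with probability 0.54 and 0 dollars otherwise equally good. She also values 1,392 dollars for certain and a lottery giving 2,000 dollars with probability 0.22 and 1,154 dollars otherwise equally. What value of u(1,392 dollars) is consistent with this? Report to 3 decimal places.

0.641

From the first indifference, u(1,154 dollars) = 0.54·u(2,000 dollars) + 0.46·u(0 dollars) = 0.54·1 + 0.46·0 = 0.54.
Then u(1,392 dollars) = 0.22·u(2,000 dollars) + 0.78·u(1,154 dollars) = 0.22·1.00 + 0.78·0.54 = 0.6412.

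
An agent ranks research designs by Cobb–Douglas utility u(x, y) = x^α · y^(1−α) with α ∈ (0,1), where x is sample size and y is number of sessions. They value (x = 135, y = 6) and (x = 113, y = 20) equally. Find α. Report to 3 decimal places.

Indifference: 135^α · 6^(1−α) = 113^α · 20^(1−α).
Rearrange to (135/113)^α = (20/6)^(1−α) and take logs: α·0.177887 = (1−α)·1.203973.
With A = 0.177887 and B = 1.203973: α·A = (1−α)·B, so α = B/(A+B) = 1.203973/1.381860 ≈ 0.871.

α ≈ 0.871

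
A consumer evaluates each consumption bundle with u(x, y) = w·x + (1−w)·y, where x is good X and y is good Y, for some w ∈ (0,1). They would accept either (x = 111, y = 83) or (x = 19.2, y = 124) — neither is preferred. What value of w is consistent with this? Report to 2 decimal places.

Indifference: w·111 + (1−w)·83 = w·19.2 + (1−w)·124.
Rearranging, 91.8·w − 41·(1−w) = 0.
Hence w = 41/(91.8+41) = 41/132.8 = 0.31.

w = 0.31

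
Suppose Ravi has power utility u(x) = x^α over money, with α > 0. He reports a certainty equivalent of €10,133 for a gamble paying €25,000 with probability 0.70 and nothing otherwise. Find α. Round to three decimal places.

The lottery's expected utility is 0.70·u(25000) + 0.30·u(0) = 0.70·25000^α (since u(0) = 0 for α > 0).
Equating: 10133^α = 0.70·25000^α, i.e. 0.4053^α = 0.70.
α = ln(0.70) / ln(10133/25000) = -0.356675/-0.903078 ≈ 0.395.

α ≈ 0.395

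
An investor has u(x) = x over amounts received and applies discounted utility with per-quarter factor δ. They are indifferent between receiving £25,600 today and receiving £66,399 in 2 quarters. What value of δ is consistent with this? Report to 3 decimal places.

δ ≈ 0.621

Indifference means u(25600) = δ^2 · u(66399), so δ^2 = u(25600)/u(66399).
With u(x) = x: δ^2 = 25600/66399 = 0.38555.
Taking the square root: δ = 0.38555^(1/2) ≈ 0.621.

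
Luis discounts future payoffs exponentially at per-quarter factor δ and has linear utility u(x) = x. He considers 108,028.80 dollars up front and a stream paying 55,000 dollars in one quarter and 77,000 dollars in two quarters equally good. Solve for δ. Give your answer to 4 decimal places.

δ ≈ 0.8800

Equating present values: 108028.80 = 55000δ + 77000δ².
So 77000δ² + 55000δ − 108028.80 = 0.
The positive root is δ = [−55000 + √(55000² + 4·77000·108028.80)] / (2·77000) = (−55000 + 190520.000)/154000 ≈ 0.8800.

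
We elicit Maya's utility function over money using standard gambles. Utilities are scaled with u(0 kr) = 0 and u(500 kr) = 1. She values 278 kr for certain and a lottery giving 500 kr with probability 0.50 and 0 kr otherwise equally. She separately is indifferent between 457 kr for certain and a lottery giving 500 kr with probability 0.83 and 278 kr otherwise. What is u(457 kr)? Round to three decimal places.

The first gamble pins u(278 kr): it must equal 0.50·1 + 0.50·0 = 0.50.
Then u(457 kr) = 0.83·u(500 kr) + 0.17·u(278 kr) = 0.83·1.00 + 0.17·0.50 = 0.9150.

0.915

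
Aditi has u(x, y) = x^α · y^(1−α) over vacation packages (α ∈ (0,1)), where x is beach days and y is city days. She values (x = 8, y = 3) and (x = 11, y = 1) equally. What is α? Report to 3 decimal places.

Set the two utilities equal: 8^α·3^(1−α) = 11^α·1^(1−α).
Rearrange to (8/11)^α = (1/3)^(1−α) and take logs: α·-0.318454 = (1−α)·-1.098612.
So α/(1−α) = (-1.098612)/(-0.318454) = 3.449829, and α = 3.449829/4.449829 ≈ 0.775.

α ≈ 0.775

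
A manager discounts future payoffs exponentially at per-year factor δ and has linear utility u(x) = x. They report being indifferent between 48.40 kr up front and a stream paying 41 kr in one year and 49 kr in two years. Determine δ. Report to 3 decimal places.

Present value of the stream is 41·δ + 49·δ². Indifference gives 41δ + 49δ² = 48.40.
That is, 49δ² + 41δ − 48.40 = 0, a quadratic in δ.
The positive root is δ = [−41 + √(41² + 4·49·48.40)] / (2·49) = (−41 + 105.676)/98 ≈ 0.660.

δ ≈ 0.660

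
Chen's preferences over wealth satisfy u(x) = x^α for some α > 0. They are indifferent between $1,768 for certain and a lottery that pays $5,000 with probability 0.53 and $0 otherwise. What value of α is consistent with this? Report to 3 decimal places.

α ≈ 0.611

Since u(0) = 0, the lottery's EU is 0.53·5000^α.
Setting u(1768) equal to that: 1768^α = 0.53·5000^α ⇒ (1768/5000)^α = 0.53.
Take logs: α = ln 0.53 / ln(1768/5000) ≈ 0.61070.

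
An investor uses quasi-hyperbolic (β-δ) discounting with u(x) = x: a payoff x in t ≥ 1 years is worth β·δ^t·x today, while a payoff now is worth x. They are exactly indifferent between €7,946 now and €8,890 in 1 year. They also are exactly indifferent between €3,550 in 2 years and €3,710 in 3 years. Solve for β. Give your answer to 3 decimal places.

β ≈ 0.934

Both payoffs in the second observation are in the future, so β drops out: δ^2·3550 = δ^3·3710 ⇒ δ = 3550/3710 = 0.95687.
Substituting δ into 7946 = β·δ·8890: β = 7946/(8506.604) ≈ 0.934.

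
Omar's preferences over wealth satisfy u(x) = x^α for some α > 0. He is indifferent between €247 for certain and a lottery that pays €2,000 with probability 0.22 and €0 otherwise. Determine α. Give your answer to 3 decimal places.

α ≈ 0.724

The lottery's expected utility is 0.22·u(2000) + 0.78·u(0) = 0.22·2000^α (since u(0) = 0 for α > 0).
Setting u(247) equal to that: 247^α = 0.22·2000^α ⇒ (247/2000)^α = 0.22.
Take logs: α = ln 0.22 / ln(247/2000) ≈ 0.72394.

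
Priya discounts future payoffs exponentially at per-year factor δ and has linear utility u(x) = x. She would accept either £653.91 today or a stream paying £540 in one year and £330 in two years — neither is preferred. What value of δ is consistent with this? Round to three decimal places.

Present value of the stream is 540·δ + 330·δ². Indifference gives 540δ + 330δ² = 653.91.
Rearranged: 330δ² + 540δ − 653.91 = 0.
By the quadratic formula (taking the positive root), δ = (−540 + √1154761.20) / 660 ≈ 0.810.

δ ≈ 0.810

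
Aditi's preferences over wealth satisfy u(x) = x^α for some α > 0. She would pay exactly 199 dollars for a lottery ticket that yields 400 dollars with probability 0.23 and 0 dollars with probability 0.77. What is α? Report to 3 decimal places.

α ≈ 2.105

EU(lottery) = 0.23·400^α + 0.77·0 = 0.23·400^α.
Setting u(199) equal to that: 199^α = 0.23·400^α ⇒ (199/400)^α = 0.23.
α = ln(0.23) / ln(199/400) = -1.469676/-0.698160 ≈ 2.105.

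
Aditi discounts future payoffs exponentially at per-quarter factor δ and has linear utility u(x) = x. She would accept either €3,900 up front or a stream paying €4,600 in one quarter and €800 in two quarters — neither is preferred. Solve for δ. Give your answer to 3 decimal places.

Equating present values: 3900 = 4600δ + 800δ².
That is, 800δ² + 4600δ − 3900 = 0, a quadratic in δ.
δ = (−4600 + √(4600² + 4·800·3900)) / (2·800) = (−4600 + √33640000.00) / 1600 ≈ 0.750.

δ ≈ 0.750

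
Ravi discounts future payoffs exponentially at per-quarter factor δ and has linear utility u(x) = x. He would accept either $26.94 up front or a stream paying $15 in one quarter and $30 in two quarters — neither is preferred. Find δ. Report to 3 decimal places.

δ ≈ 0.730

Equating present values: 26.94 = 15δ + 30δ².
That is, 30δ² + 15δ − 26.94 = 0, a quadratic in δ.
δ = (−15 + √(15² + 4·30·26.94)) / (2·30) = (−15 + √3457.80) / 60 ≈ 0.730.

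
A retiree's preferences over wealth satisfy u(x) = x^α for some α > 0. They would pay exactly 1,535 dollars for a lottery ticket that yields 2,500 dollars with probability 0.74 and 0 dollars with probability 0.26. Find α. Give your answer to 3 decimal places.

α ≈ 0.617

EU(lottery) = 0.74·2500^α + 0.26·0 = 0.74·2500^α.
Setting u(1535) equal to that: 1535^α = 0.74·2500^α ⇒ (1535/2500)^α = 0.74.
α = ln(0.74) / ln(1535/2500) = -0.301105/-0.487760 ≈ 0.617.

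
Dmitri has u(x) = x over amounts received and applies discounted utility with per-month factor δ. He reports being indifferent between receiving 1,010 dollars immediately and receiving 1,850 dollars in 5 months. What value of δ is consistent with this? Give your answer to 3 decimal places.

δ ≈ 0.886

The payoff in 5 months is discounted by δ^5, so u(1010) = δ^5·u(1850) and δ^5 = u(1010)/u(1850).
With u(x) = x: δ^5 = 1010/1850 = 0.54595.
Taking the 5th root: δ = 0.54595^(1/5) ≈ 0.886.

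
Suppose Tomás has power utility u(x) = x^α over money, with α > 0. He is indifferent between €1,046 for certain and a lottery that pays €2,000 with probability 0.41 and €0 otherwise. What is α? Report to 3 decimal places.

α ≈ 1.376

The lottery's expected utility is 0.41·u(2000) + 0.59·u(0) = 0.41·2000^α (since u(0) = 0 for α > 0).
Equating: 1046^α = 0.41·2000^α, i.e. 0.5230^α = 0.41.
Taking logs: α·ln(1046/2000) = ln(0.41), so α = -0.891598 / -0.648174 ≈ 1.376.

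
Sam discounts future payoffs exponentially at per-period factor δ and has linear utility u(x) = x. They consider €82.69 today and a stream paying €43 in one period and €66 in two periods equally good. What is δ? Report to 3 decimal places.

The stream is worth 43δ + 66δ² today, so 43δ + 66δ² = 82.69.
Rearranged: 66δ² + 43δ − 82.69 = 0.
By the quadratic formula (taking the positive root), δ = (−43 + √23679.16) / 132 ≈ 0.840.

δ ≈ 0.840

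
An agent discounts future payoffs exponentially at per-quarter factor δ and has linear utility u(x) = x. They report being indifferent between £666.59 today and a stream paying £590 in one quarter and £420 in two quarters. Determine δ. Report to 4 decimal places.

The stream is worth 590δ + 420δ² today, so 590δ + 420δ² = 666.59.
That is, 420δ² + 590δ − 666.59 = 0, a quadratic in δ.
The positive root is δ = [−590 + √(590² + 4·420·666.59)] / (2·420) = (−590 + 1211.599)/840 ≈ 0.7400.

δ ≈ 0.7400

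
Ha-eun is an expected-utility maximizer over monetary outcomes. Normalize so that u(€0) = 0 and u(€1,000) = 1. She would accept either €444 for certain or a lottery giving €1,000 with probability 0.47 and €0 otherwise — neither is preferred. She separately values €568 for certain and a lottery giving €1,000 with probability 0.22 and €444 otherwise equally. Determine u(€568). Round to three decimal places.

0.587

The first gamble pins u(€444): it must equal 0.47·1 + 0.53·0 = 0.47.
The second indifference gives u(€568) = 0.22·u(€1,000) + 0.78·u(€444) = 0.22·1.00 + 0.78·0.47 = 0.5866.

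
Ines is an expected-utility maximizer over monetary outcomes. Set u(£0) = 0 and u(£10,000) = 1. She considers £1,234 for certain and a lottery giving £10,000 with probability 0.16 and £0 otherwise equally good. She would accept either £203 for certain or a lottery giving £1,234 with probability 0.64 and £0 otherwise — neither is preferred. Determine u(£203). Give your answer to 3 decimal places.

First, u(£1,234) = 0.16·u(£10,000) + 0.84·u(£0) = 0.16.
Chaining: u(£203) = 0.64·0.16 + 0.36·0.00 = 0.1024.

0.102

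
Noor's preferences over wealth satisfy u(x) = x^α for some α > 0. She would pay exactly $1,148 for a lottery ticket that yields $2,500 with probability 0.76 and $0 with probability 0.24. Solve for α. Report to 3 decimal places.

EU(lottery) = 0.76·2500^α + 0.24·0 = 0.76·2500^α.
Indifference: 1148^α = 0.76·2500^α, so (1148/2500)^α = 0.76.
Take logs: α = ln 0.76 / ln(1148/2500) ≈ 0.35262.

α ≈ 0.353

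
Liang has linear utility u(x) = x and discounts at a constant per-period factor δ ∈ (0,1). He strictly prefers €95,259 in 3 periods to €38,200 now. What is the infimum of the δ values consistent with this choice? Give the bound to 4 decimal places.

δ > 0.7374

Comparing present values: 38200 < δ^3·95259.
So δ^3 > 38200/95259 = 0.40101; taking the cube root of both positive sides preserves the inequality.
δ > (38200/95259)^(1/3) ≈ 0.7374.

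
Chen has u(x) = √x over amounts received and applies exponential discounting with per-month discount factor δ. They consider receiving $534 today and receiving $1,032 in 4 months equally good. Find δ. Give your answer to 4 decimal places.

The payoff in 4 months is discounted by δ^4, so u(534) = δ^4·u(1032) and δ^4 = u(534)/u(1032).
Since u(x) = √x, δ^4 = √(534/1032) = 0.71933.
So δ = 0.71933^(1/4) ≈ 0.9209.

δ ≈ 0.9209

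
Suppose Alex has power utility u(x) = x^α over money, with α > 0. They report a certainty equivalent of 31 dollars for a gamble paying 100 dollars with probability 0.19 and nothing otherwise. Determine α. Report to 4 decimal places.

α ≈ 1.4180

The lottery's expected utility is 0.19·u(100) + 0.81·u(0) = 0.19·100^α (since u(0) = 0 for α > 0).
Setting u(31) equal to that: 31^α = 0.19·100^α ⇒ (31/100)^α = 0.19.
α = ln(0.19) / ln(31/100) = -1.6607312/-1.1711830 ≈ 1.4180.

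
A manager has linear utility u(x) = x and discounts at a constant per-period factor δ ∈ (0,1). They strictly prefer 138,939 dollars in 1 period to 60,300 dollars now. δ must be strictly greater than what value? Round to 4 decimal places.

Under u(x) = x this choice says 60300 < δ·138939.
So δ > 60300/138939 = 0.43400.

δ > 0.4340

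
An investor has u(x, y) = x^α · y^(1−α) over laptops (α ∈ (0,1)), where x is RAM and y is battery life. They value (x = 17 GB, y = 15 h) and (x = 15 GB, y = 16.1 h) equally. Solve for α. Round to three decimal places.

Set the two utilities equal: 17^α·15^(1−α) = 15^α·16.1^(1−α).
Taking logs: α·ln 17 + (1−α)·ln 15 = α·ln 15 + (1−α)·ln 16.1, i.e. α·0.125163 = (1−α)·0.070769.
Thus α·(0.195932) = 0.070769, so α = 0.070769/0.195932 ≈ 0.361.

α ≈ 0.361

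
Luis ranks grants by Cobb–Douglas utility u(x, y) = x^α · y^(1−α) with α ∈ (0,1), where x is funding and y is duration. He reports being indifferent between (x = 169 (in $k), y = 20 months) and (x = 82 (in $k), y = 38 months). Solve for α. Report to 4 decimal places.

The Cobb–Douglas utilities coincide, so 169^α·20^(1−α) = 82^α·38^(1−α).
Taking logs: α·ln 169 + (1−α)·ln 20 = α·ln 82 + (1−α)·ln 38, i.e. α·0.7231795 = (1−α)·0.6418539.
With A = 0.7231795 and B = 0.6418539: α·A = (1−α)·B, so α = B/(A+B) = 0.6418539/1.3650334 ≈ 0.4702.

α ≈ 0.4702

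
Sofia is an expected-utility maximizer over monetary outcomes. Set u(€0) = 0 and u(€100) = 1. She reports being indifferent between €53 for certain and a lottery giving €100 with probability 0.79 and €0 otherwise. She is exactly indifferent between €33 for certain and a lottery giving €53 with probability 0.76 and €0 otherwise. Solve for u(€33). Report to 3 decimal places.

0.600

First, u(€53) = 0.79·u(€100) + 0.21·u(€0) = 0.79.
Chaining: u(€33) = 0.76·0.79 + 0.24·0.00 = 0.6004.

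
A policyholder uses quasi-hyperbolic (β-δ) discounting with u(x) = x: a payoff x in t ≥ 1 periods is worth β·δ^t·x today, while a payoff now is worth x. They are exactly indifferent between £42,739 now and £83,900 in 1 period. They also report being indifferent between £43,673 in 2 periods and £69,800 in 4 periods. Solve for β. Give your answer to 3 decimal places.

β ≈ 0.644

From the later pair, β·δ^2·43673 = β·δ^4·69800; dividing through, δ^2 = 43673/69800 = 0.62569, so δ = 0.79100.
The first indifference: 42739 = β·δ·83900, so β = 42739/(δ·83900) = 42739/(0.79100·83900) ≈ 0.644.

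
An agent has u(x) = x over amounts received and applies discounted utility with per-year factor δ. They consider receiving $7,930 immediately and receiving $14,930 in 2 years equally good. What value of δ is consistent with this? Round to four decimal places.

δ ≈ 0.7288

The payoff in 2 years is discounted by δ^2, so u(7930) = δ^2·u(14930) and δ^2 = u(7930)/u(14930).
With u(x) = x: δ^2 = 7930/14930 = 0.53115.
Taking the square root: δ = 0.53115^(1/2) ≈ 0.7288.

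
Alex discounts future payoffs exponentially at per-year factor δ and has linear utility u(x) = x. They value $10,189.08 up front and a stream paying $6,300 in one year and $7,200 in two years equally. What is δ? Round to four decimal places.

δ ≈ 0.8300

Equating present values: 10189.08 = 6300δ + 7200δ².
Rearranged: 7200δ² + 6300δ − 10189.08 = 0.
The positive root is δ = [−6300 + √(6300² + 4·7200·10189.08)] / (2·7200) = (−6300 + 18252.000)/14400 ≈ 0.8300.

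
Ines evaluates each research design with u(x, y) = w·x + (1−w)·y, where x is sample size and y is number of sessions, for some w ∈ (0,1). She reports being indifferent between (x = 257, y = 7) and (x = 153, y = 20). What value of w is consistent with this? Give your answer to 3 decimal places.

w = 0.111

u(257,7) = u(153,20) means w·257 + (1−w)·7 = w·153 + (1−w)·20.
w·(257−153) = (1−w)·(20−7), i.e. w·104 = (1−w)·13.
Hence w = 13/(104+13) = 13/117 = 0.111.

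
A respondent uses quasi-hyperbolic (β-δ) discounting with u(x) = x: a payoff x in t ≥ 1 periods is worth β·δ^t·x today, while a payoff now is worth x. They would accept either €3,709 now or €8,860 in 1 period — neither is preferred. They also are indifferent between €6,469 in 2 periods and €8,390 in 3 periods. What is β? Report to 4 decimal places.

β ≈ 0.5429

Both payoffs in the second observation are in the future, so β drops out: δ^2·6469 = δ^3·8390 ⇒ δ = 6469/8390 = 0.77104.
Substituting δ into 3709 = β·δ·8860: β = 3709/(6831.387) ≈ 0.5429.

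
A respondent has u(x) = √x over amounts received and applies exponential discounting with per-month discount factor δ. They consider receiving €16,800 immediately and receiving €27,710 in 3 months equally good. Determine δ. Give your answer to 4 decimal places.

δ ≈ 0.9200

The payoff in 3 months is discounted by δ^3, so u(16800) = δ^3·u(27710) and δ^3 = u(16800)/u(27710).
With u(x) = √x: δ^3 = √16800/√27710 = √(16800/27710) = 0.77864.
Hence δ = (0.77864)^(1/3) = 0.919981.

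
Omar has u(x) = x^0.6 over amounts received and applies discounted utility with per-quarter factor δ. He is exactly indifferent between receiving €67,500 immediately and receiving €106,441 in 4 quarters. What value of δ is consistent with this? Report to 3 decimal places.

Equating discounted utilities: u(67500) = δ^4·u(106441) ⇒ δ^4 = u(67500)/u(106441).
Since u(x) = x^0.6, δ^4 = (67500/106441)^0.6 = 0.63415^0.6 = 0.76088.
Hence δ = (0.76088)^(1/4) = 0.93396.

δ ≈ 0.934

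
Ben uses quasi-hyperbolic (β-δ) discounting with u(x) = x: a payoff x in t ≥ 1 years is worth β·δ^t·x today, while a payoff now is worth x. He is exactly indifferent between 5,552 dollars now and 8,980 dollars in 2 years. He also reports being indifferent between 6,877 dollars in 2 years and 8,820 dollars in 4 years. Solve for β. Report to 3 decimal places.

From the later pair, β·δ^2·6877 = β·δ^4·8820; dividing through, δ^2 = 6877/8820 = 0.77971, so δ = 0.88301.
Substituting δ into 5552 = β·δ^2·8980: β = 5552/(7001.753) ≈ 0.793.

β ≈ 0.793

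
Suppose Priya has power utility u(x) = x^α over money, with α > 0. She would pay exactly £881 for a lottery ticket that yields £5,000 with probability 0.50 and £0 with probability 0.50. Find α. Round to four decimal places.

α ≈ 0.3992

The lottery's expected utility is 0.50·u(5000) + 0.50·u(0) = 0.50·5000^α (since u(0) = 0 for α > 0).
Setting u(881) equal to that: 881^α = 0.50·5000^α ⇒ (881/5000)^α = 0.50.
α = ln(0.50) / ln(881/5000) = -0.6931472/-1.7361356 ≈ 0.3992.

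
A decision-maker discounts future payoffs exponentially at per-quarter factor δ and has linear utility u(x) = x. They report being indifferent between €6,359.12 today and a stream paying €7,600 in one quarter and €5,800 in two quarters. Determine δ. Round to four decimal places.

δ ≈ 0.5800

Present value of the stream is 7600·δ + 5800·δ². Indifference gives 7600δ + 5800δ² = 6359.12.
That is, 5800δ² + 7600δ − 6359.12 = 0, a quadratic in δ.
The positive root is δ = [−7600 + √(7600² + 4·5800·6359.12)] / (2·5800) = (−7600 + 14328.000)/11600 ≈ 0.5800.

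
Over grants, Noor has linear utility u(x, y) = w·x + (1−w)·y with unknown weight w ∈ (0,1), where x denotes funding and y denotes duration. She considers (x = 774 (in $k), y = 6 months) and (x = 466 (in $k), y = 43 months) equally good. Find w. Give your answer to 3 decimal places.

Equating utilities: w·774 + (1−w)·6 = w·466 + (1−w)·43.
w·(774−466) = (1−w)·(43−6), i.e. w·308 = (1−w)·37.
Hence w = 37/(308+37) = 37/345 = 0.107.

w = 0.107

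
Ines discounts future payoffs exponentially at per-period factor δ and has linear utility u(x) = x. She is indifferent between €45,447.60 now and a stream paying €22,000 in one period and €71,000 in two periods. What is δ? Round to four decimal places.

Equating present values: 45447.60 = 22000δ + 71000δ².
Rearranged: 71000δ² + 22000δ − 45447.60 = 0.
By the quadratic formula (taking the positive root), δ = (−22000 + √13391118400.00) / 142000 ≈ 0.6600.

δ ≈ 0.6600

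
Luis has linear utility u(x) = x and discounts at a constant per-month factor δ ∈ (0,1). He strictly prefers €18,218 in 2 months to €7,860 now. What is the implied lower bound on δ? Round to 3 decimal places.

δ > 0.657

Comparing present values: 7860 < δ^2·18218.
Dividing by 18218: δ^2 > 0.43144. Both sides are positive, so the square root keeps the direction.
δ > 0.43144^(1/2) = 0.657.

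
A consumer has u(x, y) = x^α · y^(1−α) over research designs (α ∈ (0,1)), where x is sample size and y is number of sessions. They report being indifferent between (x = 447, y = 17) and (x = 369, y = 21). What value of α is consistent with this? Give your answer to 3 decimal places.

Set the two utilities equal: 447^α·17^(1−α) = 369^α·21^(1−α).
Rearrange to (447/369)^α = (21/17)^(1−α) and take logs: α·0.191762 = (1−α)·0.211309.
So α/(1−α) = (0.211309)/(0.191762) = 1.101934, and α = 1.101934/2.101934 ≈ 0.524.

α ≈ 0.524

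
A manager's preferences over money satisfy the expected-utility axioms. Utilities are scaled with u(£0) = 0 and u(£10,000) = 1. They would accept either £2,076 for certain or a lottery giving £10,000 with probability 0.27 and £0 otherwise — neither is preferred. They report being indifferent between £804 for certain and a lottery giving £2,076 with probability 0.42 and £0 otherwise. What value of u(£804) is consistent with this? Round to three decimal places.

From the first indifference, u(£2,076) = 0.27·u(£10,000) + 0.73·u(£0) = 0.27·1 + 0.73·0 = 0.27.
The second indifference gives u(£804) = 0.42·u(£2,076) + 0.58·u(£0) = 0.42·0.27 + 0.58·0.00 = 0.1134.

0.113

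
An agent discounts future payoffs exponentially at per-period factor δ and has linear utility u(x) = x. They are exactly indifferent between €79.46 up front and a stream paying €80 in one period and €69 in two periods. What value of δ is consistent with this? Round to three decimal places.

The stream is worth 80δ + 69δ² today, so 80δ + 69δ² = 79.46.
Rearranged: 69δ² + 80δ − 79.46 = 0.
δ = (−80 + √(80² + 4·69·79.46)) / (2·69) = (−80 + √28330.96) / 138 ≈ 0.640.

δ ≈ 0.640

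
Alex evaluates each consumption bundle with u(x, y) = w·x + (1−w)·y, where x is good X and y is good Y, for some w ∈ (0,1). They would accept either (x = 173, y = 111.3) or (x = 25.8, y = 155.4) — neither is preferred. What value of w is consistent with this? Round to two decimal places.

w = 0.23

Equating utilities: w·173 + (1−w)·111.3 = w·25.8 + (1−w)·155.4.
Collecting terms: w·147.2 = (1−w)·44.1.
So w/(1−w) = 44.1/147.2 = 0.2996, giving w = 44.1/(147.2+44.1) = 0.23.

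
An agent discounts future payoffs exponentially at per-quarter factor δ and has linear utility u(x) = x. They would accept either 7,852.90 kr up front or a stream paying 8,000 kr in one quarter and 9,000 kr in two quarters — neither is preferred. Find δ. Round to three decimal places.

δ ≈ 0.590

The stream is worth 8000δ + 9000δ² today, so 8000δ + 9000δ² = 7852.90.
Rearranged: 9000δ² + 8000δ − 7852.90 = 0.
δ = (−8000 + √(8000² + 4·9000·7852.90)) / (2·9000) = (−8000 + √346704400.00) / 18000 ≈ 0.590.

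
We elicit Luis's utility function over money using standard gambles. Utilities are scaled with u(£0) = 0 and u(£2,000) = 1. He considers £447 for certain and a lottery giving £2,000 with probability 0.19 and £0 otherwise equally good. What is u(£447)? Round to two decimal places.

u(£447) equals the lottery's expected utility: 0.19·1 + 0.81·0 = 0.19.

0.19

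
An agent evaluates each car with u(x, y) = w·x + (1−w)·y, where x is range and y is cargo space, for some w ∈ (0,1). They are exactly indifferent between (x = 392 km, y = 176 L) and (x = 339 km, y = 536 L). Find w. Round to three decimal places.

u(392,176) = u(339,536) means w·392 + (1−w)·176 = w·339 + (1−w)·536.
Collecting terms: w·53 = (1−w)·360.
So w/(1−w) = 360/53 = 6.7925, giving w = 360/(53+360) = 0.872.

w = 0.872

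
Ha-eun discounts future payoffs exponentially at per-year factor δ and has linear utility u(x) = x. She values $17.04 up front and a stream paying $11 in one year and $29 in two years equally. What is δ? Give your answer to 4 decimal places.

Equating present values: 17.04 = 11δ + 29δ².
That is, 29δ² + 11δ − 17.04 = 0, a quadratic in δ.
By the quadratic formula (taking the positive root), δ = (−11 + √2097.64) / 58 ≈ 0.6000.

δ ≈ 0.6000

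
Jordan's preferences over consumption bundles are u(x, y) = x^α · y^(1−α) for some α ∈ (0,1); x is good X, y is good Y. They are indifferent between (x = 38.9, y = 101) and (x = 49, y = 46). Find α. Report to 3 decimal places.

α ≈ 0.773

Indifference: 38.9^α · 101^(1−α) = 49^α · 46^(1−α).
Taking logs: α·ln 38.9 + (1−α)·ln 101 = α·ln 49 + (1−α)·ln 46, i.e. α·-0.230826 = (1−α)·-0.786479.
With A = -0.230826 and B = -0.786479: α·A = (1−α)·B, so α = B/(A+B) = -0.786479/-1.017305 ≈ 0.773.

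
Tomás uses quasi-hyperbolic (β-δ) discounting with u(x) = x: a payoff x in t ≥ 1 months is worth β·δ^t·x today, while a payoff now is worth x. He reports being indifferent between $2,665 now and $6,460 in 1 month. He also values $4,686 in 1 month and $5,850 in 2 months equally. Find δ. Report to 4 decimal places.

Both payoffs in the second observation are in the future, so β drops out: δ^1·4686 = δ^2·5850 ⇒ δ = 4686/5850 = 0.80103.

δ ≈ 0.8010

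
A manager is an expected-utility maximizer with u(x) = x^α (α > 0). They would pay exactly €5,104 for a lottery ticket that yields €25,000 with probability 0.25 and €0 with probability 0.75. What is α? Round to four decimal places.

The lottery's expected utility is 0.25·u(25000) + 0.75·u(0) = 0.25·25000^α (since u(0) = 0 for α > 0).
Setting u(5104) equal to that: 5104^α = 0.25·25000^α ⇒ (5104/25000)^α = 0.25.
α = ln(0.25) / ln(5104/25000) = -1.3862944/-1.5888513 ≈ 0.8725.

α ≈ 0.8725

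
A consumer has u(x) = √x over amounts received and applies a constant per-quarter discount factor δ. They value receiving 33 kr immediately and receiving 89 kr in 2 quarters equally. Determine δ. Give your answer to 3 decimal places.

The payoff in 2 quarters is discounted by δ^2, so u(33) = δ^2·u(89) and δ^2 = u(33)/u(89).
Since u(x) = √x, δ^2 = √(33/89) = 0.60892.
Taking the square root: δ = 0.60892^(1/2) ≈ 0.780.

δ ≈ 0.780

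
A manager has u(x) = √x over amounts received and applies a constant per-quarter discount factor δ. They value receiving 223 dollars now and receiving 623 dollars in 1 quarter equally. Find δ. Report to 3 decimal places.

δ ≈ 0.598

Indifference means u(223) = δ · u(623), so δ = u(223)/u(623).
With u(x) = √x: δ = √223/√623 = √(223/623) = 0.59829.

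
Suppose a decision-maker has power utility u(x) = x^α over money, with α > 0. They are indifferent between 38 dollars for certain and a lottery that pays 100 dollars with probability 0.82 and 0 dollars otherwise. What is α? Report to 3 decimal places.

α ≈ 0.205

Since u(0) = 0, the lottery's EU is 0.82·100^α.
Setting u(38) equal to that: 38^α = 0.82·100^α ⇒ (38/100)^α = 0.82.
Take logs: α = ln 0.82 / ln(38/100) ≈ 0.20510.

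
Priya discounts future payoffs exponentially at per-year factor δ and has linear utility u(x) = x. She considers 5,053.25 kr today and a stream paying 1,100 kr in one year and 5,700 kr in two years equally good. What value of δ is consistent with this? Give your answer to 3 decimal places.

The stream is worth 1100δ + 5700δ² today, so 1100δ + 5700δ² = 5053.25.
Rearranged: 5700δ² + 1100δ − 5053.25 = 0.
By the quadratic formula (taking the positive root), δ = (−1100 + √116424100.00) / 11400 ≈ 0.850.

δ ≈ 0.850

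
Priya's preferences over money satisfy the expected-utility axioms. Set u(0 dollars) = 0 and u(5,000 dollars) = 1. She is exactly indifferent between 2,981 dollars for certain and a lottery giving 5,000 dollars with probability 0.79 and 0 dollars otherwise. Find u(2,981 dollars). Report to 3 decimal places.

0.790

By the standard-gamble method, u(2,981 dollars) is just the indifference probability on the best outcome: 0.79.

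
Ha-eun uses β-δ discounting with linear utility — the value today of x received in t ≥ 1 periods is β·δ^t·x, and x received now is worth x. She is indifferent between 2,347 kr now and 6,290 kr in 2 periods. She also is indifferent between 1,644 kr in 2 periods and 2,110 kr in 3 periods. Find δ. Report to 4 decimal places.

δ ≈ 0.7791

From the later pair, β·δ^2·1644 = β·δ^3·2110; dividing through, δ = 1644/2110 = 0.77915.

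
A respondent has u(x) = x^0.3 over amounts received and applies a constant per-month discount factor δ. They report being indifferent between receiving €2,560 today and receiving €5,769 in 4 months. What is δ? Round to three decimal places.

The payoff in 4 months is discounted by δ^4, so u(2560) = δ^4·u(5769) and δ^4 = u(2560)/u(5769).
Since u(x) = x^0.3, δ^4 = (2560/5769)^0.3 = 0.44375^0.3 = 0.78369.
So δ = 0.78369^(1/4) ≈ 0.941.

δ ≈ 0.941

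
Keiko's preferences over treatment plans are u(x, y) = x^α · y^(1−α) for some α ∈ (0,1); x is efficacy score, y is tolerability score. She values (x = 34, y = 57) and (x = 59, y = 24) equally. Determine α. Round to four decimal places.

The Cobb–Douglas utilities coincide, so 34^α·57^(1−α) = 59^α·24^(1−α).
Taking logs: α·ln 34 + (1−α)·ln 57 = α·ln 59 + (1−α)·ln 24, i.e. α·-0.5511769 = (1−α)·-0.8649974.
With A = -0.5511769 and B = -0.8649974: α·A = (1−α)·B, so α = B/(A+B) = -0.8649974/-1.4161743 ≈ 0.6108.

α ≈ 0.6108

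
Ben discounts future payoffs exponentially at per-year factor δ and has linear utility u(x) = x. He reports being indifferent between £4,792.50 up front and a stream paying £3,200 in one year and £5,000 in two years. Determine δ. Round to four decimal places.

Equating present values: 4792.50 = 3200δ + 5000δ².
Rearranged: 5000δ² + 3200δ − 4792.50 = 0.
By the quadratic formula (taking the positive root), δ = (−3200 + √106090000.00) / 10000 ≈ 0.7100.

δ ≈ 0.7100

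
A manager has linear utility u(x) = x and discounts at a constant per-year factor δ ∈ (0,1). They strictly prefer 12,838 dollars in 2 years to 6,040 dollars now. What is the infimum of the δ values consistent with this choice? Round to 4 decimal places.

δ > 0.6859

Under u(x) = x this choice says 6040 < δ^2·12838.
So δ^2 > 6040/12838 = 0.47048; taking the square root of both positive sides preserves the inequality.
δ > (6040/12838)^(1/2) ≈ 0.6859.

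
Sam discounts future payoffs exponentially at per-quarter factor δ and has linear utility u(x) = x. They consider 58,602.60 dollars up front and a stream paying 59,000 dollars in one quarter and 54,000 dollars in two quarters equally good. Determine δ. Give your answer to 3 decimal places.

δ ≈ 0.630

Equating present values: 58602.60 = 59000δ + 54000δ².
Rearranged: 54000δ² + 59000δ − 58602.60 = 0.
δ = (−59000 + √(59000² + 4·54000·58602.60)) / (2·54000) = (−59000 + √16139161600.00) / 108000 ≈ 0.630.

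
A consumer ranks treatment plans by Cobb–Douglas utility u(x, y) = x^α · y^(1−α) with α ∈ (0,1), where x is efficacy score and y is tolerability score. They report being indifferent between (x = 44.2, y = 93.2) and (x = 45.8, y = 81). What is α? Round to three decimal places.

α ≈ 0.798

Indifference: 44.2^α · 93.2^(1−α) = 45.8^α · 81^(1−α).
Taking logs: α·ln 44.2 + (1−α)·ln 93.2 = α·ln 45.8 + (1−α)·ln 81, i.e. α·-0.035559 = (1−α)·-0.140299.
With A = -0.035559 and B = -0.140299: α·A = (1−α)·B, so α = B/(A+B) = -0.140299/-0.175858 ≈ 0.798.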